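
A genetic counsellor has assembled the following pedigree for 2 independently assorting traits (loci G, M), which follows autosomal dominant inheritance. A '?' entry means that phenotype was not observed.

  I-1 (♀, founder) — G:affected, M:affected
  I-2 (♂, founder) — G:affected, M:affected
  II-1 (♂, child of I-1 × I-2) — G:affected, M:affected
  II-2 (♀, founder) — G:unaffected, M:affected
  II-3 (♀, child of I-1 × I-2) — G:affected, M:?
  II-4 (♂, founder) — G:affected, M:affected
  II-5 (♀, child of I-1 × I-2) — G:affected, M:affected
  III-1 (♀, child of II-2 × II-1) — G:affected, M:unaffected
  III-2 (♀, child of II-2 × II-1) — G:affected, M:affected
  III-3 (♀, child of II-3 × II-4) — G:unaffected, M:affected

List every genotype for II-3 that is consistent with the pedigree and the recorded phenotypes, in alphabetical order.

II-3 ∈ {Gg MM, Gg Mm, Gg mm}

G/I-1 aff ·: Gg|GG
G/I-2 aff ·: Gg|GG
G/II-1 aff I-1×I-2: Gg|GG
G/II-2 un ·: gg
G/II-3 aff I-1×I-2: Gg
G/II-4 aff ·: Gg
G/II-5 aff I-1×I-2: Gg|GG
G/III-1 aff II-2×II-1: Gg
G/III-2 aff II-2×II-1: Gg
G/III-3 un II-3×II-4: gg
⇒ G over [I-1,I-2,II-1,II-2,II-3,II-4,II-5,III-1,III-2,III-3]: 12 consistent
M/I-1 aff ·: Mm|MM
M/I-2 aff ·: Mm|MM
M/II-1 aff I-1×I-2: Mm
M/II-2 aff ·: Mm
M/II-3 ? I-1×I-2: mm|Mm|MM
M/II-4 aff ·: Mm|MM
M/II-5 aff I-1×I-2: Mm|MM
M/III-1 un II-2×II-1: mm
M/III-2 aff II-2×II-1: Mm|MM
M/III-3 aff II-3×II-4: Mm|MM
⇒ M over [I-1,I-2,II-1,II-2,II-3,II-4,II-5,III-1,III-2,III-3]: 92 consistent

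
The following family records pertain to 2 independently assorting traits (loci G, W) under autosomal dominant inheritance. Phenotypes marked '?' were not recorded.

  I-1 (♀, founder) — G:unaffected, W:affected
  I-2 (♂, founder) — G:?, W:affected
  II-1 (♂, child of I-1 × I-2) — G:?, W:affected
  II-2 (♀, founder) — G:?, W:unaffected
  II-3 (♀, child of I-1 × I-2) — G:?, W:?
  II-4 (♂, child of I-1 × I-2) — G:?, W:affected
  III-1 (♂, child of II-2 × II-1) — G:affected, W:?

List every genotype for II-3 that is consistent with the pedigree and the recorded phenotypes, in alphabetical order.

II-3 ∈ {Gg WW, Gg Ww, Gg ww, gg WW, gg Ww, gg ww}

G/I-1 un ·: gg
G/I-2 ? ·: gg|Gg|GG
G/II-1 ? I-1×I-2: gg|Gg
G/II-2 ? ·: gg|Gg|GG
G/II-3 ? I-1×I-2: gg|Gg
G/II-4 ? I-1×I-2: gg|Gg
G/III-1 aff II-2×II-1: Gg|GG
⇒ G over [I-1,I-2,II-1,II-2,II-3,II-4,III-1]: 35 consistent
W/I-1 aff ·: Ww|WW
W/I-2 aff ·: Ww|WW
W/II-1 aff I-1×I-2: Ww|WW
W/II-2 un ·: ww
W/II-3 ? I-1×I-2: ww|Ww|WW
W/II-4 aff I-1×I-2: Ww|WW
W/III-1 ? II-2×II-1: ww|Ww
⇒ W over [I-1,I-2,II-1,II-2,II-3,II-4,III-1]: 43 consistent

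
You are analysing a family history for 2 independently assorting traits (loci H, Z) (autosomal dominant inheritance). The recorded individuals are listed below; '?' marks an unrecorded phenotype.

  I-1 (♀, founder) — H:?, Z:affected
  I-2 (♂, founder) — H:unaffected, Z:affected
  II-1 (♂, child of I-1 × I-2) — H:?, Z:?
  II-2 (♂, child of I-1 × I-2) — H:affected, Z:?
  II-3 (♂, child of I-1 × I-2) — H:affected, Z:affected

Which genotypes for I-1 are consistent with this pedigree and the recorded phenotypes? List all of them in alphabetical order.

I-1 ∈ {HH ZZ, HH Zz, Hh ZZ, Hh Zz}

H/I-1 ? ·: Hh|HH
H/I-2 un ·: hh
H/II-1 ? I-1×I-2: hh|Hh
H/II-2 aff I-1×I-2: Hh
H/II-3 aff I-1×I-2: Hh
⇒ H over [I-1,I-2,II-1,II-2,II-3]: 3 consistent
Z/I-1 aff ·: Zz|ZZ
Z/I-2 aff ·: Zz|ZZ
Z/II-1 ? I-1×I-2: zz|Zz|ZZ
Z/II-2 ? I-1×I-2: zz|Zz|ZZ
Z/II-3 aff I-1×I-2: Zz|ZZ
⇒ Z over [I-1,I-2,II-1,II-2,II-3]: 35 consistent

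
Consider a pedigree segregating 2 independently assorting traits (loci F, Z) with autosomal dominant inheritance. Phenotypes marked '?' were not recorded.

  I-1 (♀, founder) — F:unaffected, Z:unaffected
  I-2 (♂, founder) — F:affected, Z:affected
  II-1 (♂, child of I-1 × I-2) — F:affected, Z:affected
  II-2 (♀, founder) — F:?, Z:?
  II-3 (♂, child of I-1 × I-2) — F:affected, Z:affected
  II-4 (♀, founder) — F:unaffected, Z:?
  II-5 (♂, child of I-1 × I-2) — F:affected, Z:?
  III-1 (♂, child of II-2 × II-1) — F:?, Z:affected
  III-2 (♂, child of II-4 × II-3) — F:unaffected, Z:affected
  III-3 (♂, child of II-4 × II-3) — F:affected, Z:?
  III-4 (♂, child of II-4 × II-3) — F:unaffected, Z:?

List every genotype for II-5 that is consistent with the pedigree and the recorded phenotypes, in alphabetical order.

II-5 ∈ {Ff Zz, Ff zz}

F/I-1 un ·: ff
F/I-2 aff ·: Ff|FF
F/II-1 aff I-1×I-2: Ff
F/II-2 ? ·: ff|Ff|FF
F/II-3 aff I-1×I-2: Ff
F/II-4 un ·: ff
F/II-5 aff I-1×I-2: Ff
F/III-1 ? II-2×II-1: ff|Ff|FF
F/III-2 un II-4×II-3: ff
F/III-3 aff II-4×II-3: Ff
F/III-4 un II-4×II-3: ff
⇒ F over [I-1,I-2,II-1,II-2,II-3,II-4,II-5,III-1,III-2,III-3,III-4]: 14 consistent
Z/I-1 un ·: zz
Z/I-2 aff ·: Zz|ZZ
Z/II-1 aff I-1×I-2: Zz
Z/II-2 ? ·: zz|Zz|ZZ
Z/II-3 aff I-1×I-2: Zz
Z/II-4 ? ·: zz|Zz|ZZ
Z/II-5 ? I-1×I-2: zz|Zz
Z/III-1 aff II-2×II-1: Zz|ZZ
Z/III-2 aff II-4×II-3: Zz|ZZ
Z/III-3 ? II-4×II-3: zz|Zz|ZZ
Z/III-4 ? II-4×II-3: zz|Zz|ZZ
⇒ Z over [I-1,I-2,II-1,II-2,II-3,II-4,II-5,III-1,III-2,III-3,III-4]: 450 consistent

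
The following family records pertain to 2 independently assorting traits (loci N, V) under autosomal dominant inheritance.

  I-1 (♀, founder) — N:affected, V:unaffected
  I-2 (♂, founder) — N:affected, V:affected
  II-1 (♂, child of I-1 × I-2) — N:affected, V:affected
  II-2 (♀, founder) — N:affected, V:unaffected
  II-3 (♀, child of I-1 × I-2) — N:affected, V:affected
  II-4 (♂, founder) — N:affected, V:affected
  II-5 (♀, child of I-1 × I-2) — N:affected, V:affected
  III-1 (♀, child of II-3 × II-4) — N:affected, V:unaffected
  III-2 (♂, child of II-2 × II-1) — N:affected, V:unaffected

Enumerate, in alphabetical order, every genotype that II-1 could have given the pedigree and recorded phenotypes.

II-1 ∈ {NN Vv, Nn Vv}

N/I-1 aff ·: Nn|NN
N/I-2 aff ·: Nn|NN
N/II-1 aff I-1×I-2: Nn|NN
N/II-2 aff ·: Nn|NN
N/II-3 aff I-1×I-2: Nn|NN
N/II-4 aff ·: Nn|NN
N/II-5 aff I-1×I-2: Nn|NN
N/III-1 aff II-3×II-4: Nn|NN
N/III-2 aff II-2×II-1: Nn|NN
⇒ N over [I-1,I-2,II-1,II-2,II-3,II-4,II-5,III-1,III-2]: 303 consistent
V/I-1 un ·: vv
V/I-2 aff ·: Vv|VV
V/II-1 aff I-1×I-2: Vv
V/II-2 un ·: vv
V/II-3 aff I-1×I-2: Vv
V/II-4 aff ·: Vv
V/II-5 aff I-1×I-2: Vv
V/III-1 un II-3×II-4: vv
V/III-2 un II-2×II-1: vv
⇒ V over [I-1,I-2,II-1,II-2,II-3,II-4,II-5,III-1,III-2]: 2 consistent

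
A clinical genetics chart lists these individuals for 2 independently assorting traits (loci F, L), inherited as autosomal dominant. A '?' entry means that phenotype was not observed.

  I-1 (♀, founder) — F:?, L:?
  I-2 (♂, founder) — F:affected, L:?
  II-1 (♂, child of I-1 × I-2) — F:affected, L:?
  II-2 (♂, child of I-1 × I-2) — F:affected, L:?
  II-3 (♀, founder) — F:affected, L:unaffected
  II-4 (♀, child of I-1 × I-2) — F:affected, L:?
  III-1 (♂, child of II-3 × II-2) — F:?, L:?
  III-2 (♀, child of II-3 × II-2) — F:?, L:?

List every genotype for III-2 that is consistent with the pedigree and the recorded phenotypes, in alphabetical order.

III-2 ∈ {FF Ll, FF ll, Ff Ll, Ff ll, ff Ll, ff ll}

F/I-1 ? ·: ff|Ff|FF
F/I-2 aff ·: Ff|FF
F/II-1 aff I-1×I-2: Ff|FF
F/II-2 aff I-1×I-2: Ff|FF
F/II-3 aff ·: Ff|FF
F/II-4 aff I-1×I-2: Ff|FF
F/III-1 ? II-3×II-2: ff|Ff|FF
F/III-2 ? II-3×II-2: ff|Ff|FF
⇒ F over [I-1,I-2,II-1,II-2,II-3,II-4,III-1,III-2]: 247 consistent
L/I-1 ? ·: ll|Ll|LL
L/I-2 ? ·: ll|Ll|LL
L/II-1 ? I-1×I-2: ll|Ll|LL
L/II-2 ? I-1×I-2: ll|Ll|LL
L/II-3 un ·: ll
L/II-4 ? I-1×I-2: ll|Ll|LL
L/III-1 ? II-3×II-2: ll|Ll
L/III-2 ? II-3×II-2: ll|Ll
⇒ L over [I-1,I-2,II-1,II-2,II-3,II-4,III-1,III-2]: 144 consistent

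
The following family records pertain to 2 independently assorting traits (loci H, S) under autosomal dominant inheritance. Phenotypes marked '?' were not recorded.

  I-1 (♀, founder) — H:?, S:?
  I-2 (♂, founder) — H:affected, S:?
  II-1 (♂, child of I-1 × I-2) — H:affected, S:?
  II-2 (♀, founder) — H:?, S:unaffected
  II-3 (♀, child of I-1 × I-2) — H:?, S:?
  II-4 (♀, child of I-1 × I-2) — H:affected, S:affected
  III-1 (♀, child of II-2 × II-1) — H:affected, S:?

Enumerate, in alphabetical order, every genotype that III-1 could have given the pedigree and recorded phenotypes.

H/I-1 ? ·: hh|Hh|HH
H/I-2 aff ·: Hh|HH
H/II-1 aff I-1×I-2: Hh|HH
H/II-2 ? ·: hh|Hh|HH
H/II-3 ? I-1×I-2: hh|Hh|HH
H/II-4 aff I-1×I-2: Hh|HH
H/III-1 aff II-2×II-1: Hh|HH
⇒ H over [I-1,I-2,II-1,II-2,II-3,II-4,III-1]: 145 consistent
S/I-1 ? ·: ss|Ss|SS
S/I-2 ? ·: ss|Ss|SS
S/II-1 ? I-1×I-2: ss|Ss|SS
S/II-2 un ·: ss
S/II-3 ? I-1×I-2: ss|Ss|SS
S/II-4 aff I-1×I-2: Ss|SS
S/III-1 ? II-2×II-1: ss|Ss
⇒ S over [I-1,I-2,II-1,II-2,II-3,II-4,III-1]: 65 consistent

III-1 ∈ {HH Ss, HH ss, Hh Ss, Hh ss}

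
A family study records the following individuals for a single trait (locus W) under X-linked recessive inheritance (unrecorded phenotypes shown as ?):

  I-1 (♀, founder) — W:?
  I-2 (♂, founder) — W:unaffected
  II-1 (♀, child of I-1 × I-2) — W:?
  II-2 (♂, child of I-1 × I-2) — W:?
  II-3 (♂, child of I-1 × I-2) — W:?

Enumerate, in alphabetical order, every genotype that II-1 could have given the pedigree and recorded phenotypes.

W/I-1 ? ·: X^WX^W|X^WX^w|X^wX^w
W/I-2 un ·: X^WY
W/II-1 ? I-1×I-2: X^WX^W|X^WX^w
W/II-2 ? I-1×I-2: X^WY|X^wY
W/II-3 ? I-1×I-2: X^WY|X^wY
⇒ W over [I-1,I-2,II-1,II-2,II-3]: 10 consistent

II-1 ∈ {X^WX^W, X^WX^w}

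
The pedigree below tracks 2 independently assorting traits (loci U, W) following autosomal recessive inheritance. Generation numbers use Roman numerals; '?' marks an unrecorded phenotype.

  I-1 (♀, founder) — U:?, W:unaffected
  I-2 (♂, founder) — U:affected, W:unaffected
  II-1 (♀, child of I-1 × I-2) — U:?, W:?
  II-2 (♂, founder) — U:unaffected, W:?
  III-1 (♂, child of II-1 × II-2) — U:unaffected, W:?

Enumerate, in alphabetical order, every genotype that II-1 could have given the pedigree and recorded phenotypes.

II-1 ∈ {Uu WW, Uu Ww, Uu ww, uu WW, uu Ww, uu ww}

U/I-1 ? ·: UU|Uu|uu
U/I-2 aff ·: uu
U/II-1 ? I-1×I-2: Uu|uu
U/II-2 un ·: UU|Uu
U/III-1 un II-1×II-2: UU|Uu
⇒ U over [I-1,I-2,II-1,II-2,III-1]: 12 consistent
W/I-1 un ·: WW|Ww
W/I-2 un ·: WW|Ww
W/II-1 ? I-1×I-2: WW|Ww|ww
W/II-2 ? ·: WW|Ww|ww
W/III-1 ? II-1×II-2: WW|Ww|ww
⇒ W over [I-1,I-2,II-1,II-2,III-1]: 41 consistent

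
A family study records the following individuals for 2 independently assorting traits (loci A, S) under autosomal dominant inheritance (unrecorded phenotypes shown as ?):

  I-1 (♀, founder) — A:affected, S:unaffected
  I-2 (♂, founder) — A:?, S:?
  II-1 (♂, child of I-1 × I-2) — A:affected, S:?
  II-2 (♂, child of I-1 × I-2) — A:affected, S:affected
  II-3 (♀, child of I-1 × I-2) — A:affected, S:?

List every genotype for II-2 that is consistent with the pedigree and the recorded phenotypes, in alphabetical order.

A/I-1 aff ·: Aa|AA
A/I-2 ? ·: aa|Aa|AA
A/II-1 aff I-1×I-2: Aa|AA
A/II-2 aff I-1×I-2: Aa|AA
A/II-3 aff I-1×I-2: Aa|AA
⇒ A over [I-1,I-2,II-1,II-2,II-3]: 27 consistent
S/I-1 un ·: ss
S/I-2 ? ·: Ss|SS
S/II-1 ? I-1×I-2: ss|Ss
S/II-2 aff I-1×I-2: Ss
S/II-3 ? I-1×I-2: ss|Ss
⇒ S over [I-1,I-2,II-1,II-2,II-3]: 5 consistent

II-2 ∈ {AA Ss, Aa Ss}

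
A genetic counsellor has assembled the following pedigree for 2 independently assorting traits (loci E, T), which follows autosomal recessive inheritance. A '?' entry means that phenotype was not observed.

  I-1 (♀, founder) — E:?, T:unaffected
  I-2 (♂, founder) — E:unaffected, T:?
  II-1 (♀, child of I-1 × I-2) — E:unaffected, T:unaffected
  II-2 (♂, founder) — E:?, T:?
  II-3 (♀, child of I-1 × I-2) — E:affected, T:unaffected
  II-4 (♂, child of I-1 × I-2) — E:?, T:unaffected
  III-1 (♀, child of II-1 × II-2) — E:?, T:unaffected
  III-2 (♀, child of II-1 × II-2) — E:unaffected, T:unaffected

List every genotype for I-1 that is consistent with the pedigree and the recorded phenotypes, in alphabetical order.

I-1 ∈ {Ee TT, Ee Tt, ee TT, ee Tt}

E/I-1 ? ·: Ee|ee
E/I-2 un ·: Ee
E/II-1 un I-1×I-2: EE|Ee
E/II-2 ? ·: EE|Ee|ee
E/II-3 aff I-1×I-2: ee
E/II-4 ? I-1×I-2: EE|Ee|ee
E/III-1 ? II-1×II-2: EE|Ee|ee
E/III-2 un II-1×II-2: EE|Ee
⇒ E over [I-1,I-2,II-1,II-2,II-3,II-4,III-1,III-2]: 78 consistent
T/I-1 un ·: TT|Tt
T/I-2 ? ·: TT|Tt|tt
T/II-1 un I-1×I-2: TT|Tt
T/II-2 ? ·: TT|Tt|tt
T/II-3 un I-1×I-2: TT|Tt
T/II-4 un I-1×I-2: TT|Tt
T/III-1 un II-1×II-2: TT|Tt
T/III-2 un II-1×II-2: TT|Tt
⇒ T over [I-1,I-2,II-1,II-2,II-3,II-4,III-1,III-2]: 204 consistent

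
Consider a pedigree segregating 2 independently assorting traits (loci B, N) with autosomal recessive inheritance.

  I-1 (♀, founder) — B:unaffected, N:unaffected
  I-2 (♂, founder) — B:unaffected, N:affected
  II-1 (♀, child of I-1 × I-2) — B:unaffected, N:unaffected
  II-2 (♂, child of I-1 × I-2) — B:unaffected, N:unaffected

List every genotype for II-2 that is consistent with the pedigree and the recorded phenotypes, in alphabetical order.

B/I-1 un ·: BB|Bb
B/I-2 un ·: BB|Bb
B/II-1 un I-1×I-2: BB|Bb
B/II-2 un I-1×I-2: BB|Bb
⇒ B over [I-1,I-2,II-1,II-2]: 13 consistent
N/I-1 un ·: NN|Nn
N/I-2 aff ·: nn
N/II-1 un I-1×I-2: Nn
N/II-2 un I-1×I-2: Nn
⇒ N over [I-1,I-2,II-1,II-2]: 2 consistent

II-2 ∈ {BB Nn, Bb Nn}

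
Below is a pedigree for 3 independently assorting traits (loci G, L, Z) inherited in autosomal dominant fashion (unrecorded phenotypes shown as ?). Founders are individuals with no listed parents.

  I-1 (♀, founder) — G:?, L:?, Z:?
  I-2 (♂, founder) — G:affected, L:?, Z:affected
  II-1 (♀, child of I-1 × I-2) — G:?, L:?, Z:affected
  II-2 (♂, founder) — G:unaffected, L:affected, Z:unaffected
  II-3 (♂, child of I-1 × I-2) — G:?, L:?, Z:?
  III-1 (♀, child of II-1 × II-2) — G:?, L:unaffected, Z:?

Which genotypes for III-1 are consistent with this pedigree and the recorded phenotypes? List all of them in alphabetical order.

III-1 ∈ {Gg ll Zz, Gg ll zz, gg ll Zz, gg ll zz}

G/I-1 ? ·: gg|Gg|GG
G/I-2 aff ·: Gg|GG
G/II-1 ? I-1×I-2: gg|Gg|GG
G/II-2 un ·: gg
G/II-3 ? I-1×I-2: gg|Gg|GG
G/III-1 ? II-1×II-2: gg|Gg
⇒ G over [I-1,I-2,II-1,II-2,II-3,III-1]: 33 consistent
L/I-1 ? ·: ll|Ll|LL
L/I-2 ? ·: ll|Ll|LL
L/II-1 ? I-1×I-2: ll|Ll
L/II-2 aff ·: Ll
L/II-3 ? I-1×I-2: ll|Ll|LL
L/III-1 un II-1×II-2: ll
⇒ L over [I-1,I-2,II-1,II-2,II-3,III-1]: 21 consistent
Z/I-1 ? ·: zz|Zz|ZZ
Z/I-2 aff ·: Zz|ZZ
Z/II-1 aff I-1×I-2: Zz|ZZ
Z/II-2 un ·: zz
Z/II-3 ? I-1×I-2: zz|Zz|ZZ
Z/III-1 ? II-1×II-2: zz|Zz
⇒ Z over [I-1,I-2,II-1,II-2,II-3,III-1]: 28 consistent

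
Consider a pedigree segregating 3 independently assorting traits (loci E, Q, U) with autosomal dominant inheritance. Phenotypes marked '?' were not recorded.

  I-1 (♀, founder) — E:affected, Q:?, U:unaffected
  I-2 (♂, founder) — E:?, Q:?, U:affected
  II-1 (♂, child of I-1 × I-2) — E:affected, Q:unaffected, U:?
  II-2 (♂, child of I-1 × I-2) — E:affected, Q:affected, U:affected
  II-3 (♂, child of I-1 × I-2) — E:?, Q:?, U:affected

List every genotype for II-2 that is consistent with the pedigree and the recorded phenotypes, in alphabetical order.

E/I-1 aff ·: Ee|EE
E/I-2 ? ·: ee|Ee|EE
E/II-1 aff I-1×I-2: Ee|EE
E/II-2 aff I-1×I-2: Ee|EE
E/II-3 ? I-1×I-2: ee|Ee|EE
⇒ E over [I-1,I-2,II-1,II-2,II-3]: 32 consistent
Q/I-1 ? ·: qq|Qq
Q/I-2 ? ·: qq|Qq
Q/II-1 un I-1×I-2: qq
Q/II-2 aff I-1×I-2: Qq|QQ
Q/II-3 ? I-1×I-2: qq|Qq|QQ
⇒ Q over [I-1,I-2,II-1,II-2,II-3]: 10 consistent
U/I-1 un ·: uu
U/I-2 aff ·: Uu|UU
U/II-1 ? I-1×I-2: uu|Uu
U/II-2 aff I-1×I-2: Uu
U/II-3 aff I-1×I-2: Uu
⇒ U over [I-1,I-2,II-1,II-2,II-3]: 3 consistent

II-2 ∈ {EE QQ Uu, EE Qq Uu, Ee QQ Uu, Ee Qq Uu}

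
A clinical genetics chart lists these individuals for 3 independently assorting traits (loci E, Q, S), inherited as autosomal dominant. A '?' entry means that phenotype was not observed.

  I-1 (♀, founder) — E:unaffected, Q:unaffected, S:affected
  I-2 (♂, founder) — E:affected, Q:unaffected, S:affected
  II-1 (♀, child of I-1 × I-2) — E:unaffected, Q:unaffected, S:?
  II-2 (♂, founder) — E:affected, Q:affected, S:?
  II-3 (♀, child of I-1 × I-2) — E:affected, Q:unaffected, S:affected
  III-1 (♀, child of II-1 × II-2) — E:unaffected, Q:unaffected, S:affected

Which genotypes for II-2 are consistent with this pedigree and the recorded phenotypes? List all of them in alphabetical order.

II-2 ∈ {Ee Qq SS, Ee Qq Ss, Ee Qq ss}

E/I-1 un ·: ee
E/I-2 aff ·: Ee
E/II-1 un I-1×I-2: ee
E/II-2 aff ·: Ee
E/II-3 aff I-1×I-2: Ee
E/III-1 un II-1×II-2: ee
⇒ E over [I-1,I-2,II-1,II-2,II-3,III-1]: 1 consistent
Q/I-1 un ·: qq
Q/I-2 un ·: qq
Q/II-1 un I-1×I-2: qq
Q/II-2 aff ·: Qq
Q/II-3 un I-1×I-2: qq
Q/III-1 un II-1×II-2: qq
⇒ Q over [I-1,I-2,II-1,II-2,II-3,III-1]: 1 consistent
S/I-1 aff ·: Ss|SS
S/I-2 aff ·: Ss|SS
S/II-1 ? I-1×I-2: ss|Ss|SS
S/II-2 ? ·: ss|Ss|SS
S/II-3 aff I-1×I-2: Ss|SS
S/III-1 aff II-1×II-2: Ss|SS
⇒ S over [I-1,I-2,II-1,II-2,II-3,III-1]: 62 consistent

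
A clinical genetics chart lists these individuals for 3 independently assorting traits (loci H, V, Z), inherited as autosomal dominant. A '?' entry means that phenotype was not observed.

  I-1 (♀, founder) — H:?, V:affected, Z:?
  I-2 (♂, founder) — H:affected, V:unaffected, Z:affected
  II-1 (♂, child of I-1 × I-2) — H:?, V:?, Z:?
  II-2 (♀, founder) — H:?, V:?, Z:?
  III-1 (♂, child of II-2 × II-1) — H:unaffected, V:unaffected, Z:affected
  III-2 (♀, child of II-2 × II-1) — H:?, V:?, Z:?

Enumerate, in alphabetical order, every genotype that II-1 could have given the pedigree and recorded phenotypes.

II-1 ∈ {Hh Vv ZZ, Hh Vv Zz, Hh Vv zz, Hh vv ZZ, Hh vv Zz, Hh vv zz, hh Vv ZZ, hh Vv Zz, hh Vv zz, hh vv ZZ, hh vv Zz, hh vv zz}

H/I-1 ? ·: hh|Hh|HH
H/I-2 aff ·: Hh|HH
H/II-1 ? I-1×I-2: hh|Hh
H/II-2 ? ·: hh|Hh
H/III-1 un II-2×II-1: hh
H/III-2 ? II-2×II-1: hh|Hh|HH
⇒ H over [I-1,I-2,II-1,II-2,III-1,III-2]: 31 consistent
V/I-1 aff ·: Vv|VV
V/I-2 un ·: vv
V/II-1 ? I-1×I-2: vv|Vv
V/II-2 ? ·: vv|Vv
V/III-1 un II-2×II-1: vv
V/III-2 ? II-2×II-1: vv|Vv|VV
⇒ V over [I-1,I-2,II-1,II-2,III-1,III-2]: 13 consistent
Z/I-1 ? ·: zz|Zz|ZZ
Z/I-2 aff ·: Zz|ZZ
Z/II-1 ? I-1×I-2: zz|Zz|ZZ
Z/II-2 ? ·: zz|Zz|ZZ
Z/III-1 aff II-2×II-1: Zz|ZZ
Z/III-2 ? II-2×II-1: zz|Zz|ZZ
⇒ Z over [I-1,I-2,II-1,II-2,III-1,III-2]: 90 consistent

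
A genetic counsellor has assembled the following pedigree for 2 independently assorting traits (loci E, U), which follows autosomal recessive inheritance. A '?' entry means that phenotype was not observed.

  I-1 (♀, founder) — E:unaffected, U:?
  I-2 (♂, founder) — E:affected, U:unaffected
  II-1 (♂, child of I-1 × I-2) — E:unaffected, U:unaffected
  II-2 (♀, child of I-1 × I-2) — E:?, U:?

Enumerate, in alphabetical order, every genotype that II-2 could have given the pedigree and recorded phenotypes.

II-2 ∈ {Ee UU, Ee Uu, Ee uu, ee UU, ee Uu, ee uu}

E/I-1 un ·: EE|Ee
E/I-2 aff ·: ee
E/II-1 un I-1×I-2: Ee
E/II-2 ? I-1×I-2: Ee|ee
⇒ E over [I-1,I-2,II-1,II-2]: 3 consistent
U/I-1 ? ·: UU|Uu|uu
U/I-2 un ·: UU|Uu
U/II-1 un I-1×I-2: UU|Uu
U/II-2 ? I-1×I-2: UU|Uu|uu
⇒ U over [I-1,I-2,II-1,II-2]: 18 consistent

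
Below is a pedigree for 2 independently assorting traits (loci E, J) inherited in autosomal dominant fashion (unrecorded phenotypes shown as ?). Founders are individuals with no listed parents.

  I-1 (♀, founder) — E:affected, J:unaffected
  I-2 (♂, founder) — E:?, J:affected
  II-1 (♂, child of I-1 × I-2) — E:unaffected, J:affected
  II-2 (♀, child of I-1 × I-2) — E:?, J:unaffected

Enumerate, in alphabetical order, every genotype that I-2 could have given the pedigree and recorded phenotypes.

I-2 ∈ {Ee Jj, ee Jj}

E/I-1 aff ·: Ee
E/I-2 ? ·: ee|Ee
E/II-1 un I-1×I-2: ee
E/II-2 ? I-1×I-2: ee|Ee|EE
⇒ E over [I-1,I-2,II-1,II-2]: 5 consistent
J/I-1 un ·: jj
J/I-2 aff ·: Jj
J/II-1 aff I-1×I-2: Jj
J/II-2 un I-1×I-2: jj
⇒ J over [I-1,I-2,II-1,II-2]: 1 consistent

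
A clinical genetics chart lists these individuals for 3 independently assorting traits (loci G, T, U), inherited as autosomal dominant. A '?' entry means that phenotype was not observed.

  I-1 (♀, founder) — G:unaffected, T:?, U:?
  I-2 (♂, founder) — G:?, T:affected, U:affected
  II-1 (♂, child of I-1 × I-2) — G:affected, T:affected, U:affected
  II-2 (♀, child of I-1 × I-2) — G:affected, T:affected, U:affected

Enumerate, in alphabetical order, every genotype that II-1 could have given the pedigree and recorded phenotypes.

G/I-1 un ·: gg
G/I-2 ? ·: Gg|GG
G/II-1 aff I-1×I-2: Gg
G/II-2 aff I-1×I-2: Gg
⇒ G over [I-1,I-2,II-1,II-2]: 2 consistent
T/I-1 ? ·: tt|Tt|TT
T/I-2 aff ·: Tt|TT
T/II-1 aff I-1×I-2: Tt|TT
T/II-2 aff I-1×I-2: Tt|TT
⇒ T over [I-1,I-2,II-1,II-2]: 15 consistent
U/I-1 ? ·: uu|Uu|UU
U/I-2 aff ·: Uu|UU
U/II-1 aff I-1×I-2: Uu|UU
U/II-2 aff I-1×I-2: Uu|UU
⇒ U over [I-1,I-2,II-1,II-2]: 15 consistent

II-1 ∈ {Gg TT UU, Gg TT Uu, Gg Tt UU, Gg Tt Uu}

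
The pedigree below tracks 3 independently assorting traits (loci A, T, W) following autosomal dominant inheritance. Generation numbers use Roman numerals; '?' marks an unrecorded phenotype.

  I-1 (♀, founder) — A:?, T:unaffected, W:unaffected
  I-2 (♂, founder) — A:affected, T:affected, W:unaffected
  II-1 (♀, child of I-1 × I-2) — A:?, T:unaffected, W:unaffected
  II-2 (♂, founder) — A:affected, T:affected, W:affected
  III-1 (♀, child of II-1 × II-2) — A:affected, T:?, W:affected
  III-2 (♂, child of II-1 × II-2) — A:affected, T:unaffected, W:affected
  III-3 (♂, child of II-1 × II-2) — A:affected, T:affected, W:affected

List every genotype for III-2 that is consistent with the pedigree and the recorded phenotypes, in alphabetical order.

A/I-1 ? ·: aa|Aa|AA
A/I-2 aff ·: Aa|AA
A/II-1 ? I-1×I-2: aa|Aa|AA
A/II-2 aff ·: Aa|AA
A/III-1 aff II-1×II-2: Aa|AA
A/III-2 aff II-1×II-2: Aa|AA
A/III-3 aff II-1×II-2: Aa|AA
⇒ A over [I-1,I-2,II-1,II-2,III-1,III-2,III-3]: 120 consistent
T/I-1 un ·: tt
T/I-2 aff ·: Tt
T/II-1 un I-1×I-2: tt
T/II-2 aff ·: Tt
T/III-1 ? II-1×II-2: tt|Tt
T/III-2 un II-1×II-2: tt
T/III-3 aff II-1×II-2: Tt
⇒ T over [I-1,I-2,II-1,II-2,III-1,III-2,III-3]: 2 consistent
W/I-1 un ·: ww
W/I-2 un ·: ww
W/II-1 un I-1×I-2: ww
W/II-2 aff ·: Ww|WW
W/III-1 aff II-1×II-2: Ww
W/III-2 aff II-1×II-2: Ww
W/III-3 aff II-1×II-2: Ww
⇒ W over [I-1,I-2,II-1,II-2,III-1,III-2,III-3]: 2 consistent

III-2 ∈ {AA tt Ww, Aa tt Ww}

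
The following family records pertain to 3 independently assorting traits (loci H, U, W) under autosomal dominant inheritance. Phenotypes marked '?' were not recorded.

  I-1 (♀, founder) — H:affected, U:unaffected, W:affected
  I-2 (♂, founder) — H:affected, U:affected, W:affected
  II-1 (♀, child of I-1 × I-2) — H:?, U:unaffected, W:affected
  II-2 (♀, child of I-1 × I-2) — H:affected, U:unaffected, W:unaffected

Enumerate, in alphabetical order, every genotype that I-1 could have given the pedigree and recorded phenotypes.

H/I-1 aff ·: Hh|HH
H/I-2 aff ·: Hh|HH
H/II-1 ? I-1×I-2: hh|Hh|HH
H/II-2 aff I-1×I-2: Hh|HH
⇒ H over [I-1,I-2,II-1,II-2]: 15 consistent
U/I-1 un ·: uu
U/I-2 aff ·: Uu
U/II-1 un I-1×I-2: uu
U/II-2 un I-1×I-2: uu
⇒ U over [I-1,I-2,II-1,II-2]: 1 consistent
W/I-1 aff ·: Ww
W/I-2 aff ·: Ww
W/II-1 aff I-1×I-2: Ww|WW
W/II-2 un I-1×I-2: ww
⇒ W over [I-1,I-2,II-1,II-2]: 2 consistent

I-1 ∈ {HH uu Ww, Hh uu Ww}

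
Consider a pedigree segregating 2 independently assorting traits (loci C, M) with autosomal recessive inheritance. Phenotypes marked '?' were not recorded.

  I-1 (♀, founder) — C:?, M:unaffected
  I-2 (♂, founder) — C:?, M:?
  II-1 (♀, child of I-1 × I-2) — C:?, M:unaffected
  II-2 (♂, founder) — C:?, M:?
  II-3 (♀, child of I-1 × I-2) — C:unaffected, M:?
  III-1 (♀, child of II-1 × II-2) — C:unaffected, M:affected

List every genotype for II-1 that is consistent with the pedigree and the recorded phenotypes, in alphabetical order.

II-1 ∈ {CC Mm, Cc Mm, cc Mm}

C/I-1 ? ·: CC|Cc|cc
C/I-2 ? ·: CC|Cc|cc
C/II-1 ? I-1×I-2: CC|Cc|cc
C/II-2 ? ·: CC|Cc|cc
C/II-3 un I-1×I-2: CC|Cc
C/III-1 un II-1×II-2: CC|Cc
⇒ C over [I-1,I-2,II-1,II-2,II-3,III-1]: 86 consistent
M/I-1 un ·: MM|Mm
M/I-2 ? ·: MM|Mm|mm
M/II-1 un I-1×I-2: Mm
M/II-2 ? ·: Mm|mm
M/II-3 ? I-1×I-2: MM|Mm|mm
M/III-1 aff II-1×II-2: mm
⇒ M over [I-1,I-2,II-1,II-2,II-3,III-1]: 20 consistent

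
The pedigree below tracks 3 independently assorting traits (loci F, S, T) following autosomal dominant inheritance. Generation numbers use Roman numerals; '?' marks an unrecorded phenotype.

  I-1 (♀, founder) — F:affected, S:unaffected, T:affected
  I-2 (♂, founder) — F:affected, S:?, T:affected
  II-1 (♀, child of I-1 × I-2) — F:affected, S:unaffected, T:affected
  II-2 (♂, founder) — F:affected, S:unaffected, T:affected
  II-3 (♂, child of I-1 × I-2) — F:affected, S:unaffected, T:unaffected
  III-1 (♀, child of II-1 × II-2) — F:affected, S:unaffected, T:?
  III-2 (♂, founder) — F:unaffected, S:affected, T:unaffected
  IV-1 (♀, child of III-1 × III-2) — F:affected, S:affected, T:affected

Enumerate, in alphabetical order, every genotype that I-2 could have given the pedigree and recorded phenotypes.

I-2 ∈ {FF Ss Tt, FF ss Tt, Ff Ss Tt, Ff ss Tt}

F/I-1 aff ·: Ff|FF
F/I-2 aff ·: Ff|FF
F/II-1 aff I-1×I-2: Ff|FF
F/II-2 aff ·: Ff|FF
F/II-3 aff I-1×I-2: Ff|FF
F/III-1 aff II-1×II-2: Ff|FF
F/III-2 un ·: ff
F/IV-1 aff III-1×III-2: Ff
⇒ F over [I-1,I-2,II-1,II-2,II-3,III-1,III-2,IV-1]: 45 consistent
S/I-1 un ·: ss
S/I-2 ? ·: ss|Ss
S/II-1 un I-1×I-2: ss
S/II-2 un ·: ss
S/II-3 un I-1×I-2: ss
S/III-1 un II-1×II-2: ss
S/III-2 aff ·: Ss|SS
S/IV-1 aff III-1×III-2: Ss
⇒ S over [I-1,I-2,II-1,II-2,II-3,III-1,III-2,IV-1]: 4 consistent
T/I-1 aff ·: Tt
T/I-2 aff ·: Tt
T/II-1 aff I-1×I-2: Tt|TT
T/II-2 aff ·: Tt|TT
T/II-3 un I-1×I-2: tt
T/III-1 ? II-1×II-2: Tt|TT
T/III-2 un ·: tt
T/IV-1 aff III-1×III-2: Tt
⇒ T over [I-1,I-2,II-1,II-2,II-3,III-1,III-2,IV-1]: 7 consistent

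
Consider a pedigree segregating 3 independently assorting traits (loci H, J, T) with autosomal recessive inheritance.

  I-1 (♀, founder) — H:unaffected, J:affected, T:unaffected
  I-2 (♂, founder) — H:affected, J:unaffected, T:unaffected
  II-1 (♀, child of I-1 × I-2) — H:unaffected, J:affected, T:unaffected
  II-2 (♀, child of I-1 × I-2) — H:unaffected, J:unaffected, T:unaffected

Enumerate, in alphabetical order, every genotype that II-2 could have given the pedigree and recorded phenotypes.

II-2 ∈ {Hh Jj TT, Hh Jj Tt}

H/I-1 un ·: HH|Hh
H/I-2 aff ·: hh
H/II-1 un I-1×I-2: Hh
H/II-2 un I-1×I-2: Hh
⇒ H over [I-1,I-2,II-1,II-2]: 2 consistent
J/I-1 aff ·: jj
J/I-2 un ·: Jj
J/II-1 aff I-1×I-2: jj
J/II-2 un I-1×I-2: Jj
⇒ J over [I-1,I-2,II-1,II-2]: 1 consistent
T/I-1 un ·: TT|Tt
T/I-2 un ·: TT|Tt
T/II-1 un I-1×I-2: TT|Tt
T/II-2 un I-1×I-2: TT|Tt
⇒ T over [I-1,I-2,II-1,II-2]: 13 consistent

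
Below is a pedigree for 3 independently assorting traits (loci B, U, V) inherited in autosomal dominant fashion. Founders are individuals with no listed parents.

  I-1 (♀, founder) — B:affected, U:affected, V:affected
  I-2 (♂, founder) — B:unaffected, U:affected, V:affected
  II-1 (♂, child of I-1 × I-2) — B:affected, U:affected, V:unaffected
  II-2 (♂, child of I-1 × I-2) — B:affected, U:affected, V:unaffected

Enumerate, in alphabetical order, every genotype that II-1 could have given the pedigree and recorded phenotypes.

II-1 ∈ {Bb UU vv, Bb Uu vv}

B/I-1 aff ·: Bb|BB
B/I-2 un ·: bb
B/II-1 aff I-1×I-2: Bb
B/II-2 aff I-1×I-2: Bb
⇒ B over [I-1,I-2,II-1,II-2]: 2 consistent
U/I-1 aff ·: Uu|UU
U/I-2 aff ·: Uu|UU
U/II-1 aff I-1×I-2: Uu|UU
U/II-2 aff I-1×I-2: Uu|UU
⇒ U over [I-1,I-2,II-1,II-2]: 13 consistent
V/I-1 aff ·: Vv
V/I-2 aff ·: Vv
V/II-1 un I-1×I-2: vv
V/II-2 un I-1×I-2: vv
⇒ V over [I-1,I-2,II-1,II-2]: 1 consistent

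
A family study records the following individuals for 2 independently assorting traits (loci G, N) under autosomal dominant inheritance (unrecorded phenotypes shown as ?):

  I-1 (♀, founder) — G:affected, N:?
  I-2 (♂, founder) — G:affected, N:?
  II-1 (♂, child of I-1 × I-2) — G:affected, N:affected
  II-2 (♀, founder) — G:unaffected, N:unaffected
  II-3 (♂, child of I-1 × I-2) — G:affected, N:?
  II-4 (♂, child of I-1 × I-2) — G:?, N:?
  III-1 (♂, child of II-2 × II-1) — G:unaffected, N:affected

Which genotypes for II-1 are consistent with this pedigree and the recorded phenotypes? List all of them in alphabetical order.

II-1 ∈ {Gg NN, Gg Nn}

G/I-1 aff ·: Gg|GG
G/I-2 aff ·: Gg|GG
G/II-1 aff I-1×I-2: Gg
G/II-2 un ·: gg
G/II-3 aff I-1×I-2: Gg|GG
G/II-4 ? I-1×I-2: gg|Gg|GG
G/III-1 un II-2×II-1: gg
⇒ G over [I-1,I-2,II-1,II-2,II-3,II-4,III-1]: 14 consistent
N/I-1 ? ·: nn|Nn|NN
N/I-2 ? ·: nn|Nn|NN
N/II-1 aff I-1×I-2: Nn|NN
N/II-2 un ·: nn
N/II-3 ? I-1×I-2: nn|Nn|NN
N/II-4 ? I-1×I-2: nn|Nn|NN
N/III-1 aff II-2×II-1: Nn
⇒ N over [I-1,I-2,II-1,II-2,II-3,II-4,III-1]: 45 consistent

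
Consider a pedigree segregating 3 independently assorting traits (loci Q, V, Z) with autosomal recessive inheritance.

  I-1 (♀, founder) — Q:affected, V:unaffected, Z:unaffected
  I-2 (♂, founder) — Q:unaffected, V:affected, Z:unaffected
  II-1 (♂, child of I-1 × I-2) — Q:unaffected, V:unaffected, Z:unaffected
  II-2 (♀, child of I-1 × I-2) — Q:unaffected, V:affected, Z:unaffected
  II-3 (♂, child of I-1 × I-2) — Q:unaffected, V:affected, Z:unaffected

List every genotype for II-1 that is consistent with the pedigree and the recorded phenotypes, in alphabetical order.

II-1 ∈ {Qq Vv ZZ, Qq Vv Zz}

Q/I-1 aff ·: qq
Q/I-2 un ·: QQ|Qq
Q/II-1 un I-1×I-2: Qq
Q/II-2 un I-1×I-2: Qq
Q/II-3 un I-1×I-2: Qq
⇒ Q over [I-1,I-2,II-1,II-2,II-3]: 2 consistent
V/I-1 un ·: Vv
V/I-2 aff ·: vv
V/II-1 un I-1×I-2: Vv
V/II-2 aff I-1×I-2: vv
V/II-3 aff I-1×I-2: vv
⇒ V over [I-1,I-2,II-1,II-2,II-3]: 1 consistent
Z/I-1 un ·: ZZ|Zz
Z/I-2 un ·: ZZ|Zz
Z/II-1 un I-1×I-2: ZZ|Zz
Z/II-2 un I-1×I-2: ZZ|Zz
Z/II-3 un I-1×I-2: ZZ|Zz
⇒ Z over [I-1,I-2,II-1,II-2,II-3]: 25 consistent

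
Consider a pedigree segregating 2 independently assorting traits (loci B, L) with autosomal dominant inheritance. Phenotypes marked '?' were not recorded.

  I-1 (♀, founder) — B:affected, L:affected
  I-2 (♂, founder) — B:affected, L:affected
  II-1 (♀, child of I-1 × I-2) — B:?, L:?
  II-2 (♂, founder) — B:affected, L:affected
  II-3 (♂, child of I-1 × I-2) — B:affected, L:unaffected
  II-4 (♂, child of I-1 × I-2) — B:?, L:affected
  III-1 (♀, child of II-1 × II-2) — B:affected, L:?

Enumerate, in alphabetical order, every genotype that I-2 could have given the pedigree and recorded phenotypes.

I-2 ∈ {BB Ll, Bb Ll}

B/I-1 aff ·: Bb|BB
B/I-2 aff ·: Bb|BB
B/II-1 ? I-1×I-2: bb|Bb|BB
B/II-2 aff ·: Bb|BB
B/II-3 aff I-1×I-2: Bb|BB
B/II-4 ? I-1×I-2: bb|Bb|BB
B/III-1 aff II-1×II-2: Bb|BB
⇒ B over [I-1,I-2,II-1,II-2,II-3,II-4,III-1]: 113 consistent
L/I-1 aff ·: Ll
L/I-2 aff ·: Ll
L/II-1 ? I-1×I-2: ll|Ll|LL
L/II-2 aff ·: Ll|LL
L/II-3 un I-1×I-2: ll
L/II-4 aff I-1×I-2: Ll|LL
L/III-1 ? II-1×II-2: ll|Ll|LL
⇒ L over [I-1,I-2,II-1,II-2,II-3,II-4,III-1]: 22 consistent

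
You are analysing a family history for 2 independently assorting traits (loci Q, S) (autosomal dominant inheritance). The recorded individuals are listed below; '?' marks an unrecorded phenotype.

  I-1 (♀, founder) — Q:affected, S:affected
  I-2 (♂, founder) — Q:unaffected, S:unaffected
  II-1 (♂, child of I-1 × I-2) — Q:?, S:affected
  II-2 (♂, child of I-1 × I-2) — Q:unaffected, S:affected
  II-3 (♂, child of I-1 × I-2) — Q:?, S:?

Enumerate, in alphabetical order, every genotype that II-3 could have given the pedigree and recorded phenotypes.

II-3 ∈ {Qq Ss, Qq ss, qq Ss, qq ss}

Q/I-1 aff ·: Qq
Q/I-2 un ·: qq
Q/II-1 ? I-1×I-2: qq|Qq
Q/II-2 un I-1×I-2: qq
Q/II-3 ? I-1×I-2: qq|Qq
⇒ Q over [I-1,I-2,II-1,II-2,II-3]: 4 consistent
S/I-1 aff ·: Ss|SS
S/I-2 un ·: ss
S/II-1 aff I-1×I-2: Ss
S/II-2 aff I-1×I-2: Ss
S/II-3 ? I-1×I-2: ss|Ss
⇒ S over [I-1,I-2,II-1,II-2,II-3]: 3 consistent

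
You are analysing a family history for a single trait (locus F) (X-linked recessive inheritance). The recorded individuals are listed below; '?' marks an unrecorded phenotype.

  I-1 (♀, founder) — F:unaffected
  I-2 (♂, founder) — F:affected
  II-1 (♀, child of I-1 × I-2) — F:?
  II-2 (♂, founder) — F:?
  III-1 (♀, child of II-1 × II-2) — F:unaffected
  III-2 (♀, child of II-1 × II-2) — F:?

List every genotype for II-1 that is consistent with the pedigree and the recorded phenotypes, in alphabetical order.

F/I-1 un ·: X^FX^F|X^FX^f
F/I-2 aff ·: X^fY
F/II-1 ? I-1×I-2: X^FX^f|X^fX^f
F/II-2 ? ·: X^FY|X^fY
F/III-1 un II-1×II-2: X^FX^F|X^FX^f
F/III-2 ? II-1×II-2: X^FX^F|X^FX^f|X^fX^f
⇒ F over [I-1,I-2,II-1,II-2,III-1,III-2]: 13 consistent

II-1 ∈ {X^FX^f, X^fX^f}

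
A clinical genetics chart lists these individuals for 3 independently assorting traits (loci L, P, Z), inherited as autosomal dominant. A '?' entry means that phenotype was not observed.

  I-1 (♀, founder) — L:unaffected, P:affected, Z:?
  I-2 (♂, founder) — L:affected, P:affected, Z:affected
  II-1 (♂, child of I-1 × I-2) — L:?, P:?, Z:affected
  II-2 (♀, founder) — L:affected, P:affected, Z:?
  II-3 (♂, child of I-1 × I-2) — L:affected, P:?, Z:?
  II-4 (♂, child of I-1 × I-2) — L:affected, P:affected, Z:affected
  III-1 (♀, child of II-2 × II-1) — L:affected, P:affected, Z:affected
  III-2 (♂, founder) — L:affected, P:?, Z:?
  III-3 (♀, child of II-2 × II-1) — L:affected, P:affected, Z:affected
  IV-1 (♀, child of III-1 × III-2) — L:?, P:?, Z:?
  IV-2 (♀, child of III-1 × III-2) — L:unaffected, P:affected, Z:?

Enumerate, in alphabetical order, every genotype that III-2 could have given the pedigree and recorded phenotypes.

III-2 ∈ {Ll PP ZZ, Ll PP Zz, Ll PP zz, Ll Pp ZZ, Ll Pp Zz, Ll Pp zz, Ll pp ZZ, Ll pp Zz, Ll pp zz}

L/I-1 un ·: ll
L/I-2 aff ·: Ll|LL
L/II-1 ? I-1×I-2: ll|Ll
L/II-2 aff ·: Ll|LL
L/II-3 aff I-1×I-2: Ll
L/II-4 aff I-1×I-2: Ll
L/III-1 aff II-2×II-1: Ll
L/III-2 aff ·: Ll
L/III-3 aff II-2×II-1: Ll|LL
L/IV-1 ? III-1×III-2: ll|Ll|LL
L/IV-2 un III-1×III-2: ll
⇒ L over [I-1,I-2,II-1,II-2,II-3,II-4,III-1,III-2,III-3,IV-1,IV-2]: 30 consistent
P/I-1 aff ·: Pp|PP
P/I-2 aff ·: Pp|PP
P/II-1 ? I-1×I-2: pp|Pp|PP
P/II-2 aff ·: Pp|PP
P/II-3 ? I-1×I-2: pp|Pp|PP
P/II-4 aff I-1×I-2: Pp|PP
P/III-1 aff II-2×II-1: Pp|PP
P/III-2 ? ·: pp|Pp|PP
P/III-3 aff II-2×II-1: Pp|PP
P/IV-1 ? III-1×III-2: pp|Pp|PP
P/IV-2 aff III-1×III-2: Pp|PP
⇒ P over [I-1,I-2,II-1,II-2,II-3,II-4,III-1,III-2,III-3,IV-1,IV-2]: 1782 consistent
Z/I-1 ? ·: zz|Zz|ZZ
Z/I-2 aff ·: Zz|ZZ
Z/II-1 aff I-1×I-2: Zz|ZZ
Z/II-2 ? ·: zz|Zz|ZZ
Z/II-3 ? I-1×I-2: zz|Zz|ZZ
Z/II-4 aff I-1×I-2: Zz|ZZ
Z/III-1 aff II-2×II-1: Zz|ZZ
Z/III-2 ? ·: zz|Zz|ZZ
Z/III-3 aff II-2×II-1: Zz|ZZ
Z/IV-1 ? III-1×III-2: zz|Zz|ZZ
Z/IV-2 ? III-1×III-2: zz|Zz|ZZ
⇒ Z over [I-1,I-2,II-1,II-2,II-3,II-4,III-1,III-2,III-3,IV-1,IV-2]: 2888 consistent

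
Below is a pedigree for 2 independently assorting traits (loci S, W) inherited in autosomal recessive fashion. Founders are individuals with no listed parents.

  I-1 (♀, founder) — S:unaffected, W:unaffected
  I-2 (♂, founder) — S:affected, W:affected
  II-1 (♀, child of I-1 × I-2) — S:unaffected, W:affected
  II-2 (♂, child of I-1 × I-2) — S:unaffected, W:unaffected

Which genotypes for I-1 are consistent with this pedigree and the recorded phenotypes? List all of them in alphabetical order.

I-1 ∈ {SS Ww, Ss Ww}

S/I-1 un ·: SS|Ss
S/I-2 aff ·: ss
S/II-1 un I-1×I-2: Ss
S/II-2 un I-1×I-2: Ss
⇒ S over [I-1,I-2,II-1,II-2]: 2 consistent
W/I-1 un ·: Ww
W/I-2 aff ·: ww
W/II-1 aff I-1×I-2: ww
W/II-2 un I-1×I-2: Ww
⇒ W over [I-1,I-2,II-1,II-2]: 1 consistent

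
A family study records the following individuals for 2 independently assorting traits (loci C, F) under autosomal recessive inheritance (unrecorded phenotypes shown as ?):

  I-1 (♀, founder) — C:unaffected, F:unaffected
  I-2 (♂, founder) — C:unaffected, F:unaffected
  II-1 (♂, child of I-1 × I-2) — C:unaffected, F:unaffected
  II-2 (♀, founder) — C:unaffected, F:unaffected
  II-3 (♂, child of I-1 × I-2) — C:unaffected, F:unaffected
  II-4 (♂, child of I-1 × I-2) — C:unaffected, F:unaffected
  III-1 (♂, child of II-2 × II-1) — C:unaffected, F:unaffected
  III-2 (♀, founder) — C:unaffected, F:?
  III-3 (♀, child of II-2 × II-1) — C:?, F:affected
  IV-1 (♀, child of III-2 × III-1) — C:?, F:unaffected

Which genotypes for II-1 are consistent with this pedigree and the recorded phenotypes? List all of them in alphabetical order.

C/I-1 un ·: CC|Cc
C/I-2 un ·: CC|Cc
C/II-1 un I-1×I-2: CC|Cc
C/II-2 un ·: CC|Cc
C/II-3 un I-1×I-2: CC|Cc
C/II-4 un I-1×I-2: CC|Cc
C/III-1 un II-2×II-1: CC|Cc
C/III-2 un ·: CC|Cc
C/III-3 ? II-2×II-1: CC|Cc|cc
C/IV-1 ? III-2×III-1: CC|Cc|cc
⇒ C over [I-1,I-2,II-1,II-2,II-3,II-4,III-1,III-2,III-3,IV-1]: 727 consistent
F/I-1 un ·: FF|Ff
F/I-2 un ·: FF|Ff
F/II-1 un I-1×I-2: Ff
F/II-2 un ·: Ff
F/II-3 un I-1×I-2: FF|Ff
F/II-4 un I-1×I-2: FF|Ff
F/III-1 un II-2×II-1: FF|Ff
F/III-2 ? ·: FF|Ff|ff
F/III-3 aff II-2×II-1: ff
F/IV-1 un III-2×III-1: FF|Ff
⇒ F over [I-1,I-2,II-1,II-2,II-3,II-4,III-1,III-2,III-3,IV-1]: 108 consistent

II-1 ∈ {CC Ff, Cc Ff}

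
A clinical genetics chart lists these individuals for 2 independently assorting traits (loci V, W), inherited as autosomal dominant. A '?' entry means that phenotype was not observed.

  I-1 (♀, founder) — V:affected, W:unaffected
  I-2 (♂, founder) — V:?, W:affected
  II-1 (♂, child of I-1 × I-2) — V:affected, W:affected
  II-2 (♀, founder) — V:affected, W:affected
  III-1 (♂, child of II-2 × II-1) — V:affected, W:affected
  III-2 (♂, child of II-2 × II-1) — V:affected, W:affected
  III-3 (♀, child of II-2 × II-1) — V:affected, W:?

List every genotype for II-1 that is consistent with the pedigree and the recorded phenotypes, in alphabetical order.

V/I-1 aff ·: Vv|VV
V/I-2 ? ·: vv|Vv|VV
V/II-1 aff I-1×I-2: Vv|VV
V/II-2 aff ·: Vv|VV
V/III-1 aff II-2×II-1: Vv|VV
V/III-2 aff II-2×II-1: Vv|VV
V/III-3 aff II-2×II-1: Vv|VV
⇒ V over [I-1,I-2,II-1,II-2,III-1,III-2,III-3]: 116 consistent
W/I-1 un ·: ww
W/I-2 aff ·: Ww|WW
W/II-1 aff I-1×I-2: Ww
W/II-2 aff ·: Ww|WW
W/III-1 aff II-2×II-1: Ww|WW
W/III-2 aff II-2×II-1: Ww|WW
W/III-3 ? II-2×II-1: ww|Ww|WW
⇒ W over [I-1,I-2,II-1,II-2,III-1,III-2,III-3]: 40 consistent

II-1 ∈ {VV Ww, Vv Ww}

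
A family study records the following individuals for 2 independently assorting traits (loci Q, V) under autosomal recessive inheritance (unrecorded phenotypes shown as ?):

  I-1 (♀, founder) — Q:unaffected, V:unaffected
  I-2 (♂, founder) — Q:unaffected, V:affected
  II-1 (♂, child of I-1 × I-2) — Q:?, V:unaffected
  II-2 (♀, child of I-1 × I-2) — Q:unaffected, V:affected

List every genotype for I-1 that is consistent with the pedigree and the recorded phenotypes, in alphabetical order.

I-1 ∈ {QQ Vv, Qq Vv}

Q/I-1 un ·: QQ|Qq
Q/I-2 un ·: QQ|Qq
Q/II-1 ? I-1×I-2: QQ|Qq|qq
Q/II-2 un I-1×I-2: QQ|Qq
⇒ Q over [I-1,I-2,II-1,II-2]: 15 consistent
V/I-1 un ·: Vv
V/I-2 aff ·: vv
V/II-1 un I-1×I-2: Vv
V/II-2 aff I-1×I-2: vv
⇒ V over [I-1,I-2,II-1,II-2]: 1 consistent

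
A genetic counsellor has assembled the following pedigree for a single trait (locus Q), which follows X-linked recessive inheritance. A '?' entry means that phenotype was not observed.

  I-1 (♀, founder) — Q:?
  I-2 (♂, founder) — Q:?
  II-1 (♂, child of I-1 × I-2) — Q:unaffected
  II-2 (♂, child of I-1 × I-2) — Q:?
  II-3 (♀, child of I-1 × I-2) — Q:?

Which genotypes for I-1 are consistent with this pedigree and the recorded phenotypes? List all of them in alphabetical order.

Q/I-1 ? ·: X^QX^Q|X^QX^q
Q/I-2 ? ·: X^QY|X^qY
Q/II-1 un I-1×I-2: X^QY
Q/II-2 ? I-1×I-2: X^QY|X^qY
Q/II-3 ? I-1×I-2: X^QX^Q|X^QX^q|X^qX^q
⇒ Q over [I-1,I-2,II-1,II-2,II-3]: 10 consistent

I-1 ∈ {X^QX^Q, X^QX^q}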